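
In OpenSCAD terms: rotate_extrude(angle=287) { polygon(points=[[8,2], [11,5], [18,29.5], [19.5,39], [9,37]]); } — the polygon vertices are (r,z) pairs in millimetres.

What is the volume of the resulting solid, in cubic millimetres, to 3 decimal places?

Volume = 14800.936 mm³

Profile (r,z), 5 vertices: (8,2) (11,5) (18,29.5) (19.5,39) (9,37)
edge 0: (8,2)→(11,5)  cross = 8·5 − 11·2 = 18.0000; (r_i+r_j)·cross = 19·18.0000 = 342.0000
edge 1: (11,5)→(18,29.5)  cross = 11·29.5 − 18·5 = 234.5000; (r_i+r_j)·cross = 29·234.5000 = 6800.5000
edge 2: (18,29.5)→(19.5,39)  cross = 18·39 − 19.5·29.5 = 126.7500; (r_i+r_j)·cross = 37.5·126.7500 = 4753.1250
edge 3: (19.5,39)→(9,37)  cross = 19.5·37 − 9·39 = 370.5000; (r_i+r_j)·cross = 28.5·370.5000 = 10559.2500
edge 4: (9,37)→(8,2)  cross = 9·2 − 8·37 = -278.0000; (r_i+r_j)·cross = 17·-278.0000 = -4726.0000
Σcross = 471.7500 → A = |Σcross|/2 = 235.8750 mm²
Σ(r_i+r_j)·cross = 17728.8750 → first moment M = |Σ|/6 = 2954.8125
R_c = M/A = 2954.8125/235.8750 = 12.5270 mm
θ = 287° = 5.009095 rad
V = θ·R_c·A = 5.009095·12.5270·235.8750 = 14800.936 mm³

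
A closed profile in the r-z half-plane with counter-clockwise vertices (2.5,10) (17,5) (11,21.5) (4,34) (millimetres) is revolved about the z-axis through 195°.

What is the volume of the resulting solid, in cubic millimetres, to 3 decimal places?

Profile (r,z), 4 vertices: (2.5,10) (17,5) (11,21.5) (4,34)
edge 0: (2.5,10)→(17,5)  cross = 2.5·5 − 17·10 = -157.5000; (r_i+r_j)·cross = 19.5·-157.5000 = -3071.2500
edge 1: (17,5)→(11,21.5)  cross = 17·21.5 − 11·5 = 310.5000; (r_i+r_j)·cross = 28·310.5000 = 8694.0000
edge 2: (11,21.5)→(4,34)  cross = 11·34 − 4·21.5 = 288.0000; (r_i+r_j)·cross = 15·288.0000 = 4320.0000
edge 3: (4,34)→(2.5,10)  cross = 4·10 − 2.5·34 = -45.0000; (r_i+r_j)·cross = 6.5·-45.0000 = -292.5000
Σcross = 396.0000 → A = |Σcross|/2 = 198.0000 mm²
Σ(r_i+r_j)·cross = 9650.2500 → first moment M = |Σ|/6 = 1608.3750
R_c = M/A = 1608.3750/198.0000 = 8.1231 mm
θ = 195° = 3.403392 rad
V = θ·R_c·A = 3.403392·8.1231·198.0000 = 5473.931 mm³

Volume = 5473.931 mm³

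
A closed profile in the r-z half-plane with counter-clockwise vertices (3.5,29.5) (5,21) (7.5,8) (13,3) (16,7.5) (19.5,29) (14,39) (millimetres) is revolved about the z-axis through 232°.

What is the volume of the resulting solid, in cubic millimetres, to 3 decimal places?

Volume = 17318.021 mm³

Profile (r,z), 7 vertices: (3.5,29.5) (5,21) (7.5,8) (13,3) (16,7.5) (19.5,29) (14,39)
edge 0: (3.5,29.5)→(5,21)  cross = 3.5·21 − 5·29.5 = -74.0000; (r_i+r_j)·cross = 8.5·-74.0000 = -629.0000
edge 1: (5,21)→(7.5,8)  cross = 5·8 − 7.5·21 = -117.5000; (r_i+r_j)·cross = 12.5·-117.5000 = -1468.7500
edge 2: (7.5,8)→(13,3)  cross = 7.5·3 − 13·8 = -81.5000; (r_i+r_j)·cross = 20.5·-81.5000 = -1670.7500
edge 3: (13,3)→(16,7.5)  cross = 13·7.5 − 16·3 = 49.5000; (r_i+r_j)·cross = 29·49.5000 = 1435.5000
edge 4: (16,7.5)→(19.5,29)  cross = 16·29 − 19.5·7.5 = 317.7500; (r_i+r_j)·cross = 35.5·317.7500 = 11280.1250
edge 5: (19.5,29)→(14,39)  cross = 19.5·39 − 14·29 = 354.5000; (r_i+r_j)·cross = 33.5·354.5000 = 11875.7500
edge 6: (14,39)→(3.5,29.5)  cross = 14·29.5 − 3.5·39 = 276.5000; (r_i+r_j)·cross = 17.5·276.5000 = 4838.7500
Σcross = 725.2500 → A = |Σcross|/2 = 362.6250 mm²
Σ(r_i+r_j)·cross = 25661.6250 → first moment M = |Σ|/6 = 4276.9375
R_c = M/A = 4276.9375/362.6250 = 11.7944 mm
θ = 232° = 4.049164 rad
V = θ·R_c·A = 4.049164·11.7944·362.6250 = 17318.021 mm³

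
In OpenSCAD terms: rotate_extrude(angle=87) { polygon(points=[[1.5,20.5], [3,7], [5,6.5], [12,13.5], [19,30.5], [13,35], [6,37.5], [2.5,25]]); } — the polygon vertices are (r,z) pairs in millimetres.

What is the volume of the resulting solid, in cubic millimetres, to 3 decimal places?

Volume = 4368.067 mm³

Profile (r,z), 8 vertices: (1.5,20.5) (3,7) (5,6.5) (12,13.5) (19,30.5) (13,35) (6,37.5) (2.5,25)
edge 0: (1.5,20.5)→(3,7)  cross = 1.5·7 − 3·20.5 = -51.0000; (r_i+r_j)·cross = 4.5·-51.0000 = -229.5000
edge 1: (3,7)→(5,6.5)  cross = 3·6.5 − 5·7 = -15.5000; (r_i+r_j)·cross = 8·-15.5000 = -124.0000
edge 2: (5,6.5)→(12,13.5)  cross = 5·13.5 − 12·6.5 = -10.5000; (r_i+r_j)·cross = 17·-10.5000 = -178.5000
edge 3: (12,13.5)→(19,30.5)  cross = 12·30.5 − 19·13.5 = 109.5000; (r_i+r_j)·cross = 31·109.5000 = 3394.5000
edge 4: (19,30.5)→(13,35)  cross = 19·35 − 13·30.5 = 268.5000; (r_i+r_j)·cross = 32·268.5000 = 8592.0000
edge 5: (13,35)→(6,37.5)  cross = 13·37.5 − 6·35 = 277.5000; (r_i+r_j)·cross = 19·277.5000 = 5272.5000
edge 6: (6,37.5)→(2.5,25)  cross = 6·25 − 2.5·37.5 = 56.2500; (r_i+r_j)·cross = 8.5·56.2500 = 478.1250
edge 7: (2.5,25)→(1.5,20.5)  cross = 2.5·20.5 − 1.5·25 = 13.7500; (r_i+r_j)·cross = 4·13.7500 = 55.0000
Σcross = 648.5000 → A = |Σcross|/2 = 324.2500 mm²
Σ(r_i+r_j)·cross = 17260.1250 → first moment M = |Σ|/6 = 2876.6875
R_c = M/A = 2876.6875/324.2500 = 8.8718 mm
θ = 87° = 1.518436 rad
V = θ·R_c·A = 1.518436·8.8718·324.2500 = 4368.067 mm³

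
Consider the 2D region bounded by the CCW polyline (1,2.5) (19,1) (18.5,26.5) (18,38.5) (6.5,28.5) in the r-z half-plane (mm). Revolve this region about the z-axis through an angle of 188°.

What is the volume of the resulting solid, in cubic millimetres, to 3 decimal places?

Profile (r,z), 5 vertices: (1,2.5) (19,1) (18.5,26.5) (18,38.5) (6.5,28.5)
edge 0: (1,2.5)→(19,1)  cross = 1·1 − 19·2.5 = -46.5000; (r_i+r_j)·cross = 20·-46.5000 = -930.0000
edge 1: (19,1)→(18.5,26.5)  cross = 19·26.5 − 18.5·1 = 485.0000; (r_i+r_j)·cross = 37.5·485.0000 = 18187.5000
edge 2: (18.5,26.5)→(18,38.5)  cross = 18.5·38.5 − 18·26.5 = 235.2500; (r_i+r_j)·cross = 36.5·235.2500 = 8586.6250
edge 3: (18,38.5)→(6.5,28.5)  cross = 18·28.5 − 6.5·38.5 = 262.7500; (r_i+r_j)·cross = 24.5·262.7500 = 6437.3750
edge 4: (6.5,28.5)→(1,2.5)  cross = 6.5·2.5 − 1·28.5 = -12.2500; (r_i+r_j)·cross = 7.5·-12.2500 = -91.8750
Σcross = 924.2500 → A = |Σcross|/2 = 462.1250 mm²
Σ(r_i+r_j)·cross = 32189.6250 → first moment M = |Σ|/6 = 5364.9375
R_c = M/A = 5364.9375/462.1250 = 11.6093 mm
θ = 188° = 3.281219 rad
V = θ·R_c·A = 3.281219·11.6093·462.1250 = 17603.535 mm³

Volume = 17603.535 mm³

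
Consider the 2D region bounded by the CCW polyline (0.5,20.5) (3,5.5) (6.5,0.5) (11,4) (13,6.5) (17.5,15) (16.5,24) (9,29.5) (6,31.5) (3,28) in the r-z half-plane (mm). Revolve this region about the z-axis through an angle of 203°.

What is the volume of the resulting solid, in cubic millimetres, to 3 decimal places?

Profile (r,z), 10 vertices: (0.5,20.5) (3,5.5) (6.5,0.5) (11,4) (13,6.5) (17.5,15) (16.5,24) (9,29.5) (6,31.5) (3,28)
edge 0: (0.5,20.5)→(3,5.5)  cross = 0.5·5.5 − 3·20.5 = -58.7500; (r_i+r_j)·cross = 3.5·-58.7500 = -205.6250
edge 1: (3,5.5)→(6.5,0.5)  cross = 3·0.5 − 6.5·5.5 = -34.2500; (r_i+r_j)·cross = 9.5·-34.2500 = -325.3750
edge 2: (6.5,0.5)→(11,4)  cross = 6.5·4 − 11·0.5 = 20.5000; (r_i+r_j)·cross = 17.5·20.5000 = 358.7500
edge 3: (11,4)→(13,6.5)  cross = 11·6.5 − 13·4 = 19.5000; (r_i+r_j)·cross = 24·19.5000 = 468.0000
edge 4: (13,6.5)→(17.5,15)  cross = 13·15 − 17.5·6.5 = 81.2500; (r_i+r_j)·cross = 30.5·81.2500 = 2478.1250
edge 5: (17.5,15)→(16.5,24)  cross = 17.5·24 − 16.5·15 = 172.5000; (r_i+r_j)·cross = 34·172.5000 = 5865.0000
edge 6: (16.5,24)→(9,29.5)  cross = 16.5·29.5 − 9·24 = 270.7500; (r_i+r_j)·cross = 25.5·270.7500 = 6904.1250
edge 7: (9,29.5)→(6,31.5)  cross = 9·31.5 − 6·29.5 = 106.5000; (r_i+r_j)·cross = 15·106.5000 = 1597.5000
edge 8: (6,31.5)→(3,28)  cross = 6·28 − 3·31.5 = 73.5000; (r_i+r_j)·cross = 9·73.5000 = 661.5000
edge 9: (3,28)→(0.5,20.5)  cross = 3·20.5 − 0.5·28 = 47.5000; (r_i+r_j)·cross = 3.5·47.5000 = 166.2500
Σcross = 699.0000 → A = |Σcross|/2 = 349.5000 mm²
Σ(r_i+r_j)·cross = 17968.2500 → first moment M = |Σ|/6 = 2994.7083
R_c = M/A = 2994.7083/349.5000 = 8.5686 mm
θ = 203° = 3.543018 rad
V = θ·R_c·A = 3.543018·8.5686·349.5000 = 10610.307 mm³

Volume = 10610.307 mm³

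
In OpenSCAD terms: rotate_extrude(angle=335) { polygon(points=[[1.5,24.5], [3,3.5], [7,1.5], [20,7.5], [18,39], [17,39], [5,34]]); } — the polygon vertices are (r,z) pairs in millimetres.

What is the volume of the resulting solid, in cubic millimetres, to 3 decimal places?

Volume = 33976.185 mm³

Profile (r,z), 7 vertices: (1.5,24.5) (3,3.5) (7,1.5) (20,7.5) (18,39) (17,39) (5,34)
edge 0: (1.5,24.5)→(3,3.5)  cross = 1.5·3.5 − 3·24.5 = -68.2500; (r_i+r_j)·cross = 4.5·-68.2500 = -307.1250
edge 1: (3,3.5)→(7,1.5)  cross = 3·1.5 − 7·3.5 = -20.0000; (r_i+r_j)·cross = 10·-20.0000 = -200.0000
edge 2: (7,1.5)→(20,7.5)  cross = 7·7.5 − 20·1.5 = 22.5000; (r_i+r_j)·cross = 27·22.5000 = 607.5000
edge 3: (20,7.5)→(18,39)  cross = 20·39 − 18·7.5 = 645.0000; (r_i+r_j)·cross = 38·645.0000 = 24510.0000
edge 4: (18,39)→(17,39)  cross = 18·39 − 17·39 = 39.0000; (r_i+r_j)·cross = 35·39.0000 = 1365.0000
edge 5: (17,39)→(5,34)  cross = 17·34 − 5·39 = 383.0000; (r_i+r_j)·cross = 22·383.0000 = 8426.0000
edge 6: (5,34)→(1.5,24.5)  cross = 5·24.5 − 1.5·34 = 71.5000; (r_i+r_j)·cross = 6.5·71.5000 = 464.7500
Σcross = 1072.7500 → A = |Σcross|/2 = 536.3750 mm²
Σ(r_i+r_j)·cross = 34866.1250 → first moment M = |Σ|/6 = 5811.0208
R_c = M/A = 5811.0208/536.3750 = 10.8339 mm
θ = 335° = 5.846853 rad
V = θ·R_c·A = 5.846853·10.8339·536.3750 = 33976.185 mm³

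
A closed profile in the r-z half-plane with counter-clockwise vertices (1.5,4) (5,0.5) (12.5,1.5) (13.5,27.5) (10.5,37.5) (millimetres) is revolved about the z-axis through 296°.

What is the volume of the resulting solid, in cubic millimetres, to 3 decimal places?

Volume = 11500.550 mm³

Profile (r,z), 5 vertices: (1.5,4) (5,0.5) (12.5,1.5) (13.5,27.5) (10.5,37.5)
edge 0: (1.5,4)→(5,0.5)  cross = 1.5·0.5 − 5·4 = -19.2500; (r_i+r_j)·cross = 6.5·-19.2500 = -125.1250
edge 1: (5,0.5)→(12.5,1.5)  cross = 5·1.5 − 12.5·0.5 = 1.2500; (r_i+r_j)·cross = 17.5·1.2500 = 21.8750
edge 2: (12.5,1.5)→(13.5,27.5)  cross = 12.5·27.5 − 13.5·1.5 = 323.5000; (r_i+r_j)·cross = 26·323.5000 = 8411.0000
edge 3: (13.5,27.5)→(10.5,37.5)  cross = 13.5·37.5 − 10.5·27.5 = 217.5000; (r_i+r_j)·cross = 24·217.5000 = 5220.0000
edge 4: (10.5,37.5)→(1.5,4)  cross = 10.5·4 − 1.5·37.5 = -14.2500; (r_i+r_j)·cross = 12·-14.2500 = -171.0000
Σcross = 508.7500 → A = |Σcross|/2 = 254.3750 mm²
Σ(r_i+r_j)·cross = 13356.7500 → first moment M = |Σ|/6 = 2226.1250
R_c = M/A = 2226.1250/254.3750 = 8.7514 mm
θ = 296° = 5.166175 rad
V = θ·R_c·A = 5.166175·8.7514·254.3750 = 11500.550 mm³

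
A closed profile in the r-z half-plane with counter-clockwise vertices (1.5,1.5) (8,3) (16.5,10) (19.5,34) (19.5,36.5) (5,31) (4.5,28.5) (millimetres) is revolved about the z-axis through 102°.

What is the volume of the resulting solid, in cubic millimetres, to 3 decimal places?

Volume = 7686.094 mm³

Profile (r,z), 7 vertices: (1.5,1.5) (8,3) (16.5,10) (19.5,34) (19.5,36.5) (5,31) (4.5,28.5)
edge 0: (1.5,1.5)→(8,3)  cross = 1.5·3 − 8·1.5 = -7.5000; (r_i+r_j)·cross = 9.5·-7.5000 = -71.2500
edge 1: (8,3)→(16.5,10)  cross = 8·10 − 16.5·3 = 30.5000; (r_i+r_j)·cross = 24.5·30.5000 = 747.2500
edge 2: (16.5,10)→(19.5,34)  cross = 16.5·34 − 19.5·10 = 366.0000; (r_i+r_j)·cross = 36·366.0000 = 13176.0000
edge 3: (19.5,34)→(19.5,36.5)  cross = 19.5·36.5 − 19.5·34 = 48.7500; (r_i+r_j)·cross = 39·48.7500 = 1901.2500
edge 4: (19.5,36.5)→(5,31)  cross = 19.5·31 − 5·36.5 = 422.0000; (r_i+r_j)·cross = 24.5·422.0000 = 10339.0000
edge 5: (5,31)→(4.5,28.5)  cross = 5·28.5 − 4.5·31 = 3.0000; (r_i+r_j)·cross = 9.5·3.0000 = 28.5000
edge 6: (4.5,28.5)→(1.5,1.5)  cross = 4.5·1.5 − 1.5·28.5 = -36.0000; (r_i+r_j)·cross = 6·-36.0000 = -216.0000
Σcross = 826.7500 → A = |Σcross|/2 = 413.3750 mm²
Σ(r_i+r_j)·cross = 25904.7500 → first moment M = |Σ|/6 = 4317.4583
R_c = M/A = 4317.4583/413.3750 = 10.4444 mm
θ = 102° = 1.780236 rad
V = θ·R_c·A = 1.780236·10.4444·413.3750 = 7686.094 mm³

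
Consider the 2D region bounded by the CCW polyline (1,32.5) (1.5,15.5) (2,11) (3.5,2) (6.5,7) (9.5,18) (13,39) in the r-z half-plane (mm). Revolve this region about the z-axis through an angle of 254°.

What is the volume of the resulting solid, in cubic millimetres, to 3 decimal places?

Volume = 6678.982 mm³

Profile (r,z), 7 vertices: (1,32.5) (1.5,15.5) (2,11) (3.5,2) (6.5,7) (9.5,18) (13,39)
edge 0: (1,32.5)→(1.5,15.5)  cross = 1·15.5 − 1.5·32.5 = -33.2500; (r_i+r_j)·cross = 2.5·-33.2500 = -83.1250
edge 1: (1.5,15.5)→(2,11)  cross = 1.5·11 − 2·15.5 = -14.5000; (r_i+r_j)·cross = 3.5·-14.5000 = -50.7500
edge 2: (2,11)→(3.5,2)  cross = 2·2 − 3.5·11 = -34.5000; (r_i+r_j)·cross = 5.5·-34.5000 = -189.7500
edge 3: (3.5,2)→(6.5,7)  cross = 3.5·7 − 6.5·2 = 11.5000; (r_i+r_j)·cross = 10·11.5000 = 115.0000
edge 4: (6.5,7)→(9.5,18)  cross = 6.5·18 − 9.5·7 = 50.5000; (r_i+r_j)·cross = 16·50.5000 = 808.0000
edge 5: (9.5,18)→(13,39)  cross = 9.5·39 − 13·18 = 136.5000; (r_i+r_j)·cross = 22.5·136.5000 = 3071.2500
edge 6: (13,39)→(1,32.5)  cross = 13·32.5 − 1·39 = 383.5000; (r_i+r_j)·cross = 14·383.5000 = 5369.0000
Σcross = 499.7500 → A = |Σcross|/2 = 249.8750 mm²
Σ(r_i+r_j)·cross = 9039.6250 → first moment M = |Σ|/6 = 1506.6042
R_c = M/A = 1506.6042/249.8750 = 6.0294 mm
θ = 254° = 4.433136 rad
V = θ·R_c·A = 4.433136·6.0294·249.8750 = 6678.982 mm³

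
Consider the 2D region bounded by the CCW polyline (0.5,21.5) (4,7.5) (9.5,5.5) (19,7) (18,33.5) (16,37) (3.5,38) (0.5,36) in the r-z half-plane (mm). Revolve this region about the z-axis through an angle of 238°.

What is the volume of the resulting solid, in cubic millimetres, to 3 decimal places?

Volume = 21421.578 mm³

Profile (r,z), 8 vertices: (0.5,21.5) (4,7.5) (9.5,5.5) (19,7) (18,33.5) (16,37) (3.5,38) (0.5,36)
edge 0: (0.5,21.5)→(4,7.5)  cross = 0.5·7.5 − 4·21.5 = -82.2500; (r_i+r_j)·cross = 4.5·-82.2500 = -370.1250
edge 1: (4,7.5)→(9.5,5.5)  cross = 4·5.5 − 9.5·7.5 = -49.2500; (r_i+r_j)·cross = 13.5·-49.2500 = -664.8750
edge 2: (9.5,5.5)→(19,7)  cross = 9.5·7 − 19·5.5 = -38.0000; (r_i+r_j)·cross = 28.5·-38.0000 = -1083.0000
edge 3: (19,7)→(18,33.5)  cross = 19·33.5 − 18·7 = 510.5000; (r_i+r_j)·cross = 37·510.5000 = 18888.5000
edge 4: (18,33.5)→(16,37)  cross = 18·37 − 16·33.5 = 130.0000; (r_i+r_j)·cross = 34·130.0000 = 4420.0000
edge 5: (16,37)→(3.5,38)  cross = 16·38 − 3.5·37 = 478.5000; (r_i+r_j)·cross = 19.5·478.5000 = 9330.7500
edge 6: (3.5,38)→(0.5,36)  cross = 3.5·36 − 0.5·38 = 107.0000; (r_i+r_j)·cross = 4·107.0000 = 428.0000
edge 7: (0.5,36)→(0.5,21.5)  cross = 0.5·21.5 − 0.5·36 = -7.2500; (r_i+r_j)·cross = 1·-7.2500 = -7.2500
Σcross = 1049.2500 → A = |Σcross|/2 = 524.6250 mm²
Σ(r_i+r_j)·cross = 30942.0000 → first moment M = |Σ|/6 = 5157.0000
R_c = M/A = 5157.0000/524.6250 = 9.8299 mm
θ = 238° = 4.153884 rad
V = θ·R_c·A = 4.153884·9.8299·524.6250 = 21421.578 mm³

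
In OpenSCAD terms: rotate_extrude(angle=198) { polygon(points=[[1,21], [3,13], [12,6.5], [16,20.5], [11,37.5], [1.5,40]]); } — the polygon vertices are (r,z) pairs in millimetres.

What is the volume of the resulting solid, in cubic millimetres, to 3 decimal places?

Volume = 9569.913 mm³

Profile (r,z), 6 vertices: (1,21) (3,13) (12,6.5) (16,20.5) (11,37.5) (1.5,40)
edge 0: (1,21)→(3,13)  cross = 1·13 − 3·21 = -50.0000; (r_i+r_j)·cross = 4·-50.0000 = -200.0000
edge 1: (3,13)→(12,6.5)  cross = 3·6.5 − 12·13 = -136.5000; (r_i+r_j)·cross = 15·-136.5000 = -2047.5000
edge 2: (12,6.5)→(16,20.5)  cross = 12·20.5 − 16·6.5 = 142.0000; (r_i+r_j)·cross = 28·142.0000 = 3976.0000
edge 3: (16,20.5)→(11,37.5)  cross = 16·37.5 − 11·20.5 = 374.5000; (r_i+r_j)·cross = 27·374.5000 = 10111.5000
edge 4: (11,37.5)→(1.5,40)  cross = 11·40 − 1.5·37.5 = 383.7500; (r_i+r_j)·cross = 12.5·383.7500 = 4796.8750
edge 5: (1.5,40)→(1,21)  cross = 1.5·21 − 1·40 = -8.5000; (r_i+r_j)·cross = 2.5·-8.5000 = -21.2500
Σcross = 705.2500 → A = |Σcross|/2 = 352.6250 mm²
Σ(r_i+r_j)·cross = 16615.6250 → first moment M = |Σ|/6 = 2769.2708
R_c = M/A = 2769.2708/352.6250 = 7.8533 mm
θ = 198° = 3.455752 rad
V = θ·R_c·A = 3.455752·7.8533·352.6250 = 9569.913 mm³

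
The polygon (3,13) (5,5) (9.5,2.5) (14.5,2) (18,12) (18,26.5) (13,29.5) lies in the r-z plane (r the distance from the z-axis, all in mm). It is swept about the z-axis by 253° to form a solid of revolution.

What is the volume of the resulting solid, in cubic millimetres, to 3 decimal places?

Volume = 14445.907 mm³

Profile (r,z), 7 vertices: (3,13) (5,5) (9.5,2.5) (14.5,2) (18,12) (18,26.5) (13,29.5)
edge 0: (3,13)→(5,5)  cross = 3·5 − 5·13 = -50.0000; (r_i+r_j)·cross = 8·-50.0000 = -400.0000
edge 1: (5,5)→(9.5,2.5)  cross = 5·2.5 − 9.5·5 = -35.0000; (r_i+r_j)·cross = 14.5·-35.0000 = -507.5000
edge 2: (9.5,2.5)→(14.5,2)  cross = 9.5·2 − 14.5·2.5 = -17.2500; (r_i+r_j)·cross = 24·-17.2500 = -414.0000
edge 3: (14.5,2)→(18,12)  cross = 14.5·12 − 18·2 = 138.0000; (r_i+r_j)·cross = 32.5·138.0000 = 4485.0000
edge 4: (18,12)→(18,26.5)  cross = 18·26.5 − 18·12 = 261.0000; (r_i+r_j)·cross = 36·261.0000 = 9396.0000
edge 5: (18,26.5)→(13,29.5)  cross = 18·29.5 − 13·26.5 = 186.5000; (r_i+r_j)·cross = 31·186.5000 = 5781.5000
edge 6: (13,29.5)→(3,13)  cross = 13·13 − 3·29.5 = 80.5000; (r_i+r_j)·cross = 16·80.5000 = 1288.0000
Σcross = 563.7500 → A = |Σcross|/2 = 281.8750 mm²
Σ(r_i+r_j)·cross = 19629.0000 → first moment M = |Σ|/6 = 3271.5000
R_c = M/A = 3271.5000/281.8750 = 11.6062 mm
θ = 253° = 4.415683 rad
V = θ·R_c·A = 4.415683·11.6062·281.8750 = 14445.907 mm³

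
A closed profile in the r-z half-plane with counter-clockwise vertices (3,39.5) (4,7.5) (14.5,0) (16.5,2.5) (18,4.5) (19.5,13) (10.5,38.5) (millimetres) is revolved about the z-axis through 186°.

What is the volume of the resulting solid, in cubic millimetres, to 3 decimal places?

Profile (r,z), 7 vertices: (3,39.5) (4,7.5) (14.5,0) (16.5,2.5) (18,4.5) (19.5,13) (10.5,38.5)
edge 0: (3,39.5)→(4,7.5)  cross = 3·7.5 − 4·39.5 = -135.5000; (r_i+r_j)·cross = 7·-135.5000 = -948.5000
edge 1: (4,7.5)→(14.5,0)  cross = 4·0 − 14.5·7.5 = -108.7500; (r_i+r_j)·cross = 18.5·-108.7500 = -2011.8750
edge 2: (14.5,0)→(16.5,2.5)  cross = 14.5·2.5 − 16.5·0 = 36.2500; (r_i+r_j)·cross = 31·36.2500 = 1123.7500
edge 3: (16.5,2.5)→(18,4.5)  cross = 16.5·4.5 − 18·2.5 = 29.2500; (r_i+r_j)·cross = 34.5·29.2500 = 1009.1250
edge 4: (18,4.5)→(19.5,13)  cross = 18·13 − 19.5·4.5 = 146.2500; (r_i+r_j)·cross = 37.5·146.2500 = 5484.3750
edge 5: (19.5,13)→(10.5,38.5)  cross = 19.5·38.5 − 10.5·13 = 614.2500; (r_i+r_j)·cross = 30·614.2500 = 18427.5000
edge 6: (10.5,38.5)→(3,39.5)  cross = 10.5·39.5 − 3·38.5 = 299.2500; (r_i+r_j)·cross = 13.5·299.2500 = 4039.8750
Σcross = 881.0000 → A = |Σcross|/2 = 440.5000 mm²
Σ(r_i+r_j)·cross = 27124.2500 → first moment M = |Σ|/6 = 4520.7083
R_c = M/A = 4520.7083/440.5000 = 10.2627 mm
θ = 186° = 3.246312 rad
V = θ·R_c·A = 3.246312·10.2627·440.5000 = 14675.632 mm³

Volume = 14675.632 mm³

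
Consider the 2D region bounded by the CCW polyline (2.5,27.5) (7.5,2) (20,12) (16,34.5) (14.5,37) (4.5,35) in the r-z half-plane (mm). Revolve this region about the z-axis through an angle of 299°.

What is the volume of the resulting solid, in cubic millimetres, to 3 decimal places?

Profile (r,z), 6 vertices: (2.5,27.5) (7.5,2) (20,12) (16,34.5) (14.5,37) (4.5,35)
edge 0: (2.5,27.5)→(7.5,2)  cross = 2.5·2 − 7.5·27.5 = -201.2500; (r_i+r_j)·cross = 10·-201.2500 = -2012.5000
edge 1: (7.5,2)→(20,12)  cross = 7.5·12 − 20·2 = 50.0000; (r_i+r_j)·cross = 27.5·50.0000 = 1375.0000
edge 2: (20,12)→(16,34.5)  cross = 20·34.5 − 16·12 = 498.0000; (r_i+r_j)·cross = 36·498.0000 = 17928.0000
edge 3: (16,34.5)→(14.5,37)  cross = 16·37 − 14.5·34.5 = 91.7500; (r_i+r_j)·cross = 30.5·91.7500 = 2798.3750
edge 4: (14.5,37)→(4.5,35)  cross = 14.5·35 − 4.5·37 = 341.0000; (r_i+r_j)·cross = 19·341.0000 = 6479.0000
edge 5: (4.5,35)→(2.5,27.5)  cross = 4.5·27.5 − 2.5·35 = 36.2500; (r_i+r_j)·cross = 7·36.2500 = 253.7500
Σcross = 815.7500 → A = |Σcross|/2 = 407.8750 mm²
Σ(r_i+r_j)·cross = 26821.6250 → first moment M = |Σ|/6 = 4470.2708
R_c = M/A = 4470.2708/407.8750 = 10.9599 mm
θ = 299° = 5.218534 rad
V = θ·R_c·A = 5.218534·10.9599·407.8750 = 23328.262 mm³

Volume = 23328.262 mm³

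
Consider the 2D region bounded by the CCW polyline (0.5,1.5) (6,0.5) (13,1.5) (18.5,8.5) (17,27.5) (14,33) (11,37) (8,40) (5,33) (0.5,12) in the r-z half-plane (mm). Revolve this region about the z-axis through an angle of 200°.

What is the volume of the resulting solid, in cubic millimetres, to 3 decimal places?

Profile (r,z), 10 vertices: (0.5,1.5) (6,0.5) (13,1.5) (18.5,8.5) (17,27.5) (14,33) (11,37) (8,40) (5,33) (0.5,12)
edge 0: (0.5,1.5)→(6,0.5)  cross = 0.5·0.5 − 6·1.5 = -8.7500; (r_i+r_j)·cross = 6.5·-8.7500 = -56.8750
edge 1: (6,0.5)→(13,1.5)  cross = 6·1.5 − 13·0.5 = 2.5000; (r_i+r_j)·cross = 19·2.5000 = 47.5000
edge 2: (13,1.5)→(18.5,8.5)  cross = 13·8.5 − 18.5·1.5 = 82.7500; (r_i+r_j)·cross = 31.5·82.7500 = 2606.6250
edge 3: (18.5,8.5)→(17,27.5)  cross = 18.5·27.5 − 17·8.5 = 364.2500; (r_i+r_j)·cross = 35.5·364.2500 = 12930.8750
edge 4: (17,27.5)→(14,33)  cross = 17·33 − 14·27.5 = 176.0000; (r_i+r_j)·cross = 31·176.0000 = 5456.0000
edge 5: (14,33)→(11,37)  cross = 14·37 − 11·33 = 155.0000; (r_i+r_j)·cross = 25·155.0000 = 3875.0000
edge 6: (11,37)→(8,40)  cross = 11·40 − 8·37 = 144.0000; (r_i+r_j)·cross = 19·144.0000 = 2736.0000
edge 7: (8,40)→(5,33)  cross = 8·33 − 5·40 = 64.0000; (r_i+r_j)·cross = 13·64.0000 = 832.0000
edge 8: (5,33)→(0.5,12)  cross = 5·12 − 0.5·33 = 43.5000; (r_i+r_j)·cross = 5.5·43.5000 = 239.2500
edge 9: (0.5,12)→(0.5,1.5)  cross = 0.5·1.5 − 0.5·12 = -5.2500; (r_i+r_j)·cross = 1·-5.2500 = -5.2500
Σcross = 1018.0000 → A = |Σcross|/2 = 509.0000 mm²
Σ(r_i+r_j)·cross = 28661.1250 → first moment M = |Σ|/6 = 4776.8542
R_c = M/A = 4776.8542/509.0000 = 9.3848 mm
θ = 200° = 3.490659 rad
V = θ·R_c·A = 3.490659·9.3848·509.0000 = 16674.367 mm³

Volume = 16674.367 mm³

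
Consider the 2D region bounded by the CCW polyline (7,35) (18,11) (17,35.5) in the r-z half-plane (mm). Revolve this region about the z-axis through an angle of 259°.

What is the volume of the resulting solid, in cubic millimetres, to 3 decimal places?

Volume = 7768.312 mm³

Profile (r,z), 3 vertices: (7,35) (18,11) (17,35.5)
edge 0: (7,35)→(18,11)  cross = 7·11 − 18·35 = -553.0000; (r_i+r_j)·cross = 25·-553.0000 = -13825.0000
edge 1: (18,11)→(17,35.5)  cross = 18·35.5 − 17·11 = 452.0000; (r_i+r_j)·cross = 35·452.0000 = 15820.0000
edge 2: (17,35.5)→(7,35)  cross = 17·35 − 7·35.5 = 346.5000; (r_i+r_j)·cross = 24·346.5000 = 8316.0000
Σcross = 245.5000 → A = |Σcross|/2 = 122.7500 mm²
Σ(r_i+r_j)·cross = 10311.0000 → first moment M = |Σ|/6 = 1718.5000
R_c = M/A = 1718.5000/122.7500 = 14.0000 mm
θ = 259° = 4.520403 rad
V = θ·R_c·A = 4.520403·14.0000·122.7500 = 7768.312 mm³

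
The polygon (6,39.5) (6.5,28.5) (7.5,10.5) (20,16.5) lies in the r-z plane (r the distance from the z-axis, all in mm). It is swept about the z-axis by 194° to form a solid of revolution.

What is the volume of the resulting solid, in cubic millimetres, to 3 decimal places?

Volume = 7045.715 mm³

Profile (r,z), 4 vertices: (6,39.5) (6.5,28.5) (7.5,10.5) (20,16.5)
edge 0: (6,39.5)→(6.5,28.5)  cross = 6·28.5 − 6.5·39.5 = -85.7500; (r_i+r_j)·cross = 12.5·-85.7500 = -1071.8750
edge 1: (6.5,28.5)→(7.5,10.5)  cross = 6.5·10.5 − 7.5·28.5 = -145.5000; (r_i+r_j)·cross = 14·-145.5000 = -2037.0000
edge 2: (7.5,10.5)→(20,16.5)  cross = 7.5·16.5 − 20·10.5 = -86.2500; (r_i+r_j)·cross = 27.5·-86.2500 = -2371.8750
edge 3: (20,16.5)→(6,39.5)  cross = 20·39.5 − 6·16.5 = 691.0000; (r_i+r_j)·cross = 26·691.0000 = 17966.0000
Σcross = 373.5000 → A = |Σcross|/2 = 186.7500 mm²
Σ(r_i+r_j)·cross = 12485.2500 → first moment M = |Σ|/6 = 2080.8750
R_c = M/A = 2080.8750/186.7500 = 11.1426 mm
θ = 194° = 3.385939 rad
V = θ·R_c·A = 3.385939·11.1426·186.7500 = 7045.715 mm³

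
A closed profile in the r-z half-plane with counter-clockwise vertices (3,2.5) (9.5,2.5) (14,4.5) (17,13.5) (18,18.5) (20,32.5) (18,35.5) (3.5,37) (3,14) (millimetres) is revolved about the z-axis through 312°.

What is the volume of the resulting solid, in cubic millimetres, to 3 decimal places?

Volume = 27160.543 mm³

Profile (r,z), 9 vertices: (3,2.5) (9.5,2.5) (14,4.5) (17,13.5) (18,18.5) (20,32.5) (18,35.5) (3.5,37) (3,14)
edge 0: (3,2.5)→(9.5,2.5)  cross = 3·2.5 − 9.5·2.5 = -16.2500; (r_i+r_j)·cross = 12.5·-16.2500 = -203.1250
edge 1: (9.5,2.5)→(14,4.5)  cross = 9.5·4.5 − 14·2.5 = 7.7500; (r_i+r_j)·cross = 23.5·7.7500 = 182.1250
edge 2: (14,4.5)→(17,13.5)  cross = 14·13.5 − 17·4.5 = 112.5000; (r_i+r_j)·cross = 31·112.5000 = 3487.5000
edge 3: (17,13.5)→(18,18.5)  cross = 17·18.5 − 18·13.5 = 71.5000; (r_i+r_j)·cross = 35·71.5000 = 2502.5000
edge 4: (18,18.5)→(20,32.5)  cross = 18·32.5 − 20·18.5 = 215.0000; (r_i+r_j)·cross = 38·215.0000 = 8170.0000
edge 5: (20,32.5)→(18,35.5)  cross = 20·35.5 − 18·32.5 = 125.0000; (r_i+r_j)·cross = 38·125.0000 = 4750.0000
edge 6: (18,35.5)→(3.5,37)  cross = 18·37 − 3.5·35.5 = 541.7500; (r_i+r_j)·cross = 21.5·541.7500 = 11647.6250
edge 7: (3.5,37)→(3,14)  cross = 3.5·14 − 3·37 = -62.0000; (r_i+r_j)·cross = 6.5·-62.0000 = -403.0000
edge 8: (3,14)→(3,2.5)  cross = 3·2.5 − 3·14 = -34.5000; (r_i+r_j)·cross = 6·-34.5000 = -207.0000
Σcross = 960.7500 → A = |Σcross|/2 = 480.3750 mm²
Σ(r_i+r_j)·cross = 29926.6250 → first moment M = |Σ|/6 = 4987.7708
R_c = M/A = 4987.7708/480.3750 = 10.3831 mm
θ = 312° = 5.445427 rad
V = θ·R_c·A = 5.445427·10.3831·480.3750 = 27160.543 mm³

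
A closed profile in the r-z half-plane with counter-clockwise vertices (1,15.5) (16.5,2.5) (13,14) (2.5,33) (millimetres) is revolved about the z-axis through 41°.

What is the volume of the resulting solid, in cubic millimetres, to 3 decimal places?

Profile (r,z), 4 vertices: (1,15.5) (16.5,2.5) (13,14) (2.5,33)
edge 0: (1,15.5)→(16.5,2.5)  cross = 1·2.5 − 16.5·15.5 = -253.2500; (r_i+r_j)·cross = 17.5·-253.2500 = -4431.8750
edge 1: (16.5,2.5)→(13,14)  cross = 16.5·14 − 13·2.5 = 198.5000; (r_i+r_j)·cross = 29.5·198.5000 = 5855.7500
edge 2: (13,14)→(2.5,33)  cross = 13·33 − 2.5·14 = 394.0000; (r_i+r_j)·cross = 15.5·394.0000 = 6107.0000
edge 3: (2.5,33)→(1,15.5)  cross = 2.5·15.5 − 1·33 = 5.7500; (r_i+r_j)·cross = 3.5·5.7500 = 20.1250
Σcross = 345.0000 → A = |Σcross|/2 = 172.5000 mm²
Σ(r_i+r_j)·cross = 7551.0000 → first moment M = |Σ|/6 = 1258.5000
R_c = M/A = 1258.5000/172.5000 = 7.2957 mm
θ = 41° = 0.715585 rad
V = θ·R_c·A = 0.715585·7.2957·172.5000 = 900.564 mm³

Volume = 900.564 mm³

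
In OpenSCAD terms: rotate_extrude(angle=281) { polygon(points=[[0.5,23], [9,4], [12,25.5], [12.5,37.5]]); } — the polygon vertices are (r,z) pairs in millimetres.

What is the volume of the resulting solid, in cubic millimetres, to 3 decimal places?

Volume = 7007.841 mm³

Profile (r,z), 4 vertices: (0.5,23) (9,4) (12,25.5) (12.5,37.5)
edge 0: (0.5,23)→(9,4)  cross = 0.5·4 − 9·23 = -205.0000; (r_i+r_j)·cross = 9.5·-205.0000 = -1947.5000
edge 1: (9,4)→(12,25.5)  cross = 9·25.5 − 12·4 = 181.5000; (r_i+r_j)·cross = 21·181.5000 = 3811.5000
edge 2: (12,25.5)→(12.5,37.5)  cross = 12·37.5 − 12.5·25.5 = 131.2500; (r_i+r_j)·cross = 24.5·131.2500 = 3215.6250
edge 3: (12.5,37.5)→(0.5,23)  cross = 12.5·23 − 0.5·37.5 = 268.7500; (r_i+r_j)·cross = 13·268.7500 = 3493.7500
Σcross = 376.5000 → A = |Σcross|/2 = 188.2500 mm²
Σ(r_i+r_j)·cross = 8573.3750 → first moment M = |Σ|/6 = 1428.8958
R_c = M/A = 1428.8958/188.2500 = 7.5904 mm
θ = 281° = 4.904375 rad
V = θ·R_c·A = 4.904375·7.5904·188.2500 = 7007.841 mm³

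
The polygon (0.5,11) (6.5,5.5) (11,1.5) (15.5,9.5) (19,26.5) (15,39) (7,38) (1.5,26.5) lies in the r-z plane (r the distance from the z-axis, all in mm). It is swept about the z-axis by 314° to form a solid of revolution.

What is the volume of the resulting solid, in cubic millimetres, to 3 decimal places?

Volume = 25610.628 mm³

Profile (r,z), 8 vertices: (0.5,11) (6.5,5.5) (11,1.5) (15.5,9.5) (19,26.5) (15,39) (7,38) (1.5,26.5)
edge 0: (0.5,11)→(6.5,5.5)  cross = 0.5·5.5 − 6.5·11 = -68.7500; (r_i+r_j)·cross = 7·-68.7500 = -481.2500
edge 1: (6.5,5.5)→(11,1.5)  cross = 6.5·1.5 − 11·5.5 = -50.7500; (r_i+r_j)·cross = 17.5·-50.7500 = -888.1250
edge 2: (11,1.5)→(15.5,9.5)  cross = 11·9.5 − 15.5·1.5 = 81.2500; (r_i+r_j)·cross = 26.5·81.2500 = 2153.1250
edge 3: (15.5,9.5)→(19,26.5)  cross = 15.5·26.5 − 19·9.5 = 230.2500; (r_i+r_j)·cross = 34.5·230.2500 = 7943.6250
edge 4: (19,26.5)→(15,39)  cross = 19·39 − 15·26.5 = 343.5000; (r_i+r_j)·cross = 34·343.5000 = 11679.0000
edge 5: (15,39)→(7,38)  cross = 15·38 − 7·39 = 297.0000; (r_i+r_j)·cross = 22·297.0000 = 6534.0000
edge 6: (7,38)→(1.5,26.5)  cross = 7·26.5 − 1.5·38 = 128.5000; (r_i+r_j)·cross = 8.5·128.5000 = 1092.2500
edge 7: (1.5,26.5)→(0.5,11)  cross = 1.5·11 − 0.5·26.5 = 3.2500; (r_i+r_j)·cross = 2·3.2500 = 6.5000
Σcross = 964.2500 → A = |Σcross|/2 = 482.1250 mm²
Σ(r_i+r_j)·cross = 28039.1250 → first moment M = |Σ|/6 = 4673.1875
R_c = M/A = 4673.1875/482.1250 = 9.6929 mm
θ = 314° = 5.480334 rad
V = θ·R_c·A = 5.480334·9.6929·482.1250 = 25610.628 mm³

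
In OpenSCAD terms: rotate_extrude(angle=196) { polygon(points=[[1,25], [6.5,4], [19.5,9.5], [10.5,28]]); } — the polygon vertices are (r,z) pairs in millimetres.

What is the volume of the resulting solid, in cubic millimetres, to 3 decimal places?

Profile (r,z), 4 vertices: (1,25) (6.5,4) (19.5,9.5) (10.5,28)
edge 0: (1,25)→(6.5,4)  cross = 1·4 − 6.5·25 = -158.5000; (r_i+r_j)·cross = 7.5·-158.5000 = -1188.7500
edge 1: (6.5,4)→(19.5,9.5)  cross = 6.5·9.5 − 19.5·4 = -16.2500; (r_i+r_j)·cross = 26·-16.2500 = -422.5000
edge 2: (19.5,9.5)→(10.5,28)  cross = 19.5·28 − 10.5·9.5 = 446.2500; (r_i+r_j)·cross = 30·446.2500 = 13387.5000
edge 3: (10.5,28)→(1,25)  cross = 10.5·25 − 1·28 = 234.5000; (r_i+r_j)·cross = 11.5·234.5000 = 2696.7500
Σcross = 506.0000 → A = |Σcross|/2 = 253.0000 mm²
Σ(r_i+r_j)·cross = 14473.0000 → first moment M = |Σ|/6 = 2412.1667
R_c = M/A = 2412.1667/253.0000 = 9.5343 mm
θ = 196° = 3.420845 rad
V = θ·R_c·A = 3.420845·9.5343·253.0000 = 8251.649 mm³

Volume = 8251.649 mm³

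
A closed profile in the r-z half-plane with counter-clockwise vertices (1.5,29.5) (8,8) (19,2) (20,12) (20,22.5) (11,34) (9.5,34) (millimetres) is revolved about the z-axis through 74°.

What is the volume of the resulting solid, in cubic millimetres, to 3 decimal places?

Profile (r,z), 7 vertices: (1.5,29.5) (8,8) (19,2) (20,12) (20,22.5) (11,34) (9.5,34)
edge 0: (1.5,29.5)→(8,8)  cross = 1.5·8 − 8·29.5 = -224.0000; (r_i+r_j)·cross = 9.5·-224.0000 = -2128.0000
edge 1: (8,8)→(19,2)  cross = 8·2 − 19·8 = -136.0000; (r_i+r_j)·cross = 27·-136.0000 = -3672.0000
edge 2: (19,2)→(20,12)  cross = 19·12 − 20·2 = 188.0000; (r_i+r_j)·cross = 39·188.0000 = 7332.0000
edge 3: (20,12)→(20,22.5)  cross = 20·22.5 − 20·12 = 210.0000; (r_i+r_j)·cross = 40·210.0000 = 8400.0000
edge 4: (20,22.5)→(11,34)  cross = 20·34 − 11·22.5 = 432.5000; (r_i+r_j)·cross = 31·432.5000 = 13407.5000
edge 5: (11,34)→(9.5,34)  cross = 11·34 − 9.5·34 = 51.0000; (r_i+r_j)·cross = 20.5·51.0000 = 1045.5000
edge 6: (9.5,34)→(1.5,29.5)  cross = 9.5·29.5 − 1.5·34 = 229.2500; (r_i+r_j)·cross = 11·229.2500 = 2521.7500
Σcross = 750.7500 → A = |Σcross|/2 = 375.3750 mm²
Σ(r_i+r_j)·cross = 26906.7500 → first moment M = |Σ|/6 = 4484.4583
R_c = M/A = 4484.4583/375.3750 = 11.9466 mm
θ = 74° = 1.291544 rad
V = θ·R_c·A = 1.291544·11.9466·375.3750 = 5791.874 mm³

Volume = 5791.874 mm³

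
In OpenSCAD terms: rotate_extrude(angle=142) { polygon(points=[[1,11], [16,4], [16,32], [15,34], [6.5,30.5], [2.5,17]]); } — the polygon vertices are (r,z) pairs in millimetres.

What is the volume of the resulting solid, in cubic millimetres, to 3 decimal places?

Volume = 7776.188 mm³

Profile (r,z), 6 vertices: (1,11) (16,4) (16,32) (15,34) (6.5,30.5) (2.5,17)
edge 0: (1,11)→(16,4)  cross = 1·4 − 16·11 = -172.0000; (r_i+r_j)·cross = 17·-172.0000 = -2924.0000
edge 1: (16,4)→(16,32)  cross = 16·32 − 16·4 = 448.0000; (r_i+r_j)·cross = 32·448.0000 = 14336.0000
edge 2: (16,32)→(15,34)  cross = 16·34 − 15·32 = 64.0000; (r_i+r_j)·cross = 31·64.0000 = 1984.0000
edge 3: (15,34)→(6.5,30.5)  cross = 15·30.5 − 6.5·34 = 236.5000; (r_i+r_j)·cross = 21.5·236.5000 = 5084.7500
edge 4: (6.5,30.5)→(2.5,17)  cross = 6.5·17 − 2.5·30.5 = 34.2500; (r_i+r_j)·cross = 9·34.2500 = 308.2500
edge 5: (2.5,17)→(1,11)  cross = 2.5·11 − 1·17 = 10.5000; (r_i+r_j)·cross = 3.5·10.5000 = 36.7500
Σcross = 621.2500 → A = |Σcross|/2 = 310.6250 mm²
Σ(r_i+r_j)·cross = 18825.7500 → first moment M = |Σ|/6 = 3137.6250
R_c = M/A = 3137.6250/310.6250 = 10.1010 mm
θ = 142° = 2.478368 rad
V = θ·R_c·A = 2.478368·10.1010·310.6250 = 7776.188 mm³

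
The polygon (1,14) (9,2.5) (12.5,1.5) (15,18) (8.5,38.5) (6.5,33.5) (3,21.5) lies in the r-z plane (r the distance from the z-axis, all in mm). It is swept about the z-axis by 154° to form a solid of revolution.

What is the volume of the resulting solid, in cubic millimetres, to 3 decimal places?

Volume = 6674.833 mm³

Profile (r,z), 7 vertices: (1,14) (9,2.5) (12.5,1.5) (15,18) (8.5,38.5) (6.5,33.5) (3,21.5)
edge 0: (1,14)→(9,2.5)  cross = 1·2.5 − 9·14 = -123.5000; (r_i+r_j)·cross = 10·-123.5000 = -1235.0000
edge 1: (9,2.5)→(12.5,1.5)  cross = 9·1.5 − 12.5·2.5 = -17.7500; (r_i+r_j)·cross = 21.5·-17.7500 = -381.6250
edge 2: (12.5,1.5)→(15,18)  cross = 12.5·18 − 15·1.5 = 202.5000; (r_i+r_j)·cross = 27.5·202.5000 = 5568.7500
edge 3: (15,18)→(8.5,38.5)  cross = 15·38.5 − 8.5·18 = 424.5000; (r_i+r_j)·cross = 23.5·424.5000 = 9975.7500
edge 4: (8.5,38.5)→(6.5,33.5)  cross = 8.5·33.5 − 6.5·38.5 = 34.5000; (r_i+r_j)·cross = 15·34.5000 = 517.5000
edge 5: (6.5,33.5)→(3,21.5)  cross = 6.5·21.5 − 3·33.5 = 39.2500; (r_i+r_j)·cross = 9.5·39.2500 = 372.8750
edge 6: (3,21.5)→(1,14)  cross = 3·14 − 1·21.5 = 20.5000; (r_i+r_j)·cross = 4·20.5000 = 82.0000
Σcross = 580.0000 → A = |Σcross|/2 = 290.0000 mm²
Σ(r_i+r_j)·cross = 14900.2500 → first moment M = |Σ|/6 = 2483.3750
R_c = M/A = 2483.3750/290.0000 = 8.5634 mm
θ = 154° = 2.687807 rad
V = θ·R_c·A = 2.687807·8.5634·290.0000 = 6674.833 mm³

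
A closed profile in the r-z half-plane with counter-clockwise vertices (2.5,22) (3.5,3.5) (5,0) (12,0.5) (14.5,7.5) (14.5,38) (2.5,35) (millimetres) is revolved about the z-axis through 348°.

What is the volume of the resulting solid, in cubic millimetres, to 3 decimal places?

Volume = 21614.816 mm³

Profile (r,z), 7 vertices: (2.5,22) (3.5,3.5) (5,0) (12,0.5) (14.5,7.5) (14.5,38) (2.5,35)
edge 0: (2.5,22)→(3.5,3.5)  cross = 2.5·3.5 − 3.5·22 = -68.2500; (r_i+r_j)·cross = 6·-68.2500 = -409.5000
edge 1: (3.5,3.5)→(5,0)  cross = 3.5·0 − 5·3.5 = -17.5000; (r_i+r_j)·cross = 8.5·-17.5000 = -148.7500
edge 2: (5,0)→(12,0.5)  cross = 5·0.5 − 12·0 = 2.5000; (r_i+r_j)·cross = 17·2.5000 = 42.5000
edge 3: (12,0.5)→(14.5,7.5)  cross = 12·7.5 − 14.5·0.5 = 82.7500; (r_i+r_j)·cross = 26.5·82.7500 = 2192.8750
edge 4: (14.5,7.5)→(14.5,38)  cross = 14.5·38 − 14.5·7.5 = 442.2500; (r_i+r_j)·cross = 29·442.2500 = 12825.2500
edge 5: (14.5,38)→(2.5,35)  cross = 14.5·35 − 2.5·38 = 412.5000; (r_i+r_j)·cross = 17·412.5000 = 7012.5000
edge 6: (2.5,35)→(2.5,22)  cross = 2.5·22 − 2.5·35 = -32.5000; (r_i+r_j)·cross = 5·-32.5000 = -162.5000
Σcross = 821.7500 → A = |Σcross|/2 = 410.8750 mm²
Σ(r_i+r_j)·cross = 21352.3750 → first moment M = |Σ|/6 = 3558.7292
R_c = M/A = 3558.7292/410.8750 = 8.6613 mm
θ = 348° = 6.073746 rad
V = θ·R_c·A = 6.073746·8.6613·410.8750 = 21614.816 mm³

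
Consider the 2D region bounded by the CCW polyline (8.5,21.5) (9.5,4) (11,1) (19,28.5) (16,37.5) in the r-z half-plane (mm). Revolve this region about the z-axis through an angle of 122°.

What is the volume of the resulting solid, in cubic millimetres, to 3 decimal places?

Profile (r,z), 5 vertices: (8.5,21.5) (9.5,4) (11,1) (19,28.5) (16,37.5)
edge 0: (8.5,21.5)→(9.5,4)  cross = 8.5·4 − 9.5·21.5 = -170.2500; (r_i+r_j)·cross = 18·-170.2500 = -3064.5000
edge 1: (9.5,4)→(11,1)  cross = 9.5·1 − 11·4 = -34.5000; (r_i+r_j)·cross = 20.5·-34.5000 = -707.2500
edge 2: (11,1)→(19,28.5)  cross = 11·28.5 − 19·1 = 294.5000; (r_i+r_j)·cross = 30·294.5000 = 8835.0000
edge 3: (19,28.5)→(16,37.5)  cross = 19·37.5 − 16·28.5 = 256.5000; (r_i+r_j)·cross = 35·256.5000 = 8977.5000
edge 4: (16,37.5)→(8.5,21.5)  cross = 16·21.5 − 8.5·37.5 = 25.2500; (r_i+r_j)·cross = 24.5·25.2500 = 618.6250
Σcross = 371.5000 → A = |Σcross|/2 = 185.7500 mm²
Σ(r_i+r_j)·cross = 14659.3750 → first moment M = |Σ|/6 = 2443.2292
R_c = M/A = 2443.2292/185.7500 = 13.1533 mm
θ = 122° = 2.129302 rad
V = θ·R_c·A = 2.129302·13.1533·185.7500 = 5202.372 mm³

Volume = 5202.372 mm³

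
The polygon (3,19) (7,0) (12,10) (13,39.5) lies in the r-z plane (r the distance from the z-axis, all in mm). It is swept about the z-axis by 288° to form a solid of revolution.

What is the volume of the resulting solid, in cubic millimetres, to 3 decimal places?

Profile (r,z), 4 vertices: (3,19) (7,0) (12,10) (13,39.5)
edge 0: (3,19)→(7,0)  cross = 3·0 − 7·19 = -133.0000; (r_i+r_j)·cross = 10·-133.0000 = -1330.0000
edge 1: (7,0)→(12,10)  cross = 7·10 − 12·0 = 70.0000; (r_i+r_j)·cross = 19·70.0000 = 1330.0000
edge 2: (12,10)→(13,39.5)  cross = 12·39.5 − 13·10 = 344.0000; (r_i+r_j)·cross = 25·344.0000 = 8600.0000
edge 3: (13,39.5)→(3,19)  cross = 13·19 − 3·39.5 = 128.5000; (r_i+r_j)·cross = 16·128.5000 = 2056.0000
Σcross = 409.5000 → A = |Σcross|/2 = 204.7500 mm²
Σ(r_i+r_j)·cross = 10656.0000 → first moment M = |Σ|/6 = 1776.0000
R_c = M/A = 1776.0000/204.7500 = 8.6740 mm
θ = 288° = 5.026548 rad
V = θ·R_c·A = 5.026548·8.6740·204.7500 = 8927.150 mm³

Volume = 8927.150 mm³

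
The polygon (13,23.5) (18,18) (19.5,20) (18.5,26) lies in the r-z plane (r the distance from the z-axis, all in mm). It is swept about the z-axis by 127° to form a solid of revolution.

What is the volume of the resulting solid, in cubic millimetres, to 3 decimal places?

Volume = 1009.324 mm³

Profile (r,z), 4 vertices: (13,23.5) (18,18) (19.5,20) (18.5,26)
edge 0: (13,23.5)→(18,18)  cross = 13·18 − 18·23.5 = -189.0000; (r_i+r_j)·cross = 31·-189.0000 = -5859.0000
edge 1: (18,18)→(19.5,20)  cross = 18·20 − 19.5·18 = 9.0000; (r_i+r_j)·cross = 37.5·9.0000 = 337.5000
edge 2: (19.5,20)→(18.5,26)  cross = 19.5·26 − 18.5·20 = 137.0000; (r_i+r_j)·cross = 38·137.0000 = 5206.0000
edge 3: (18.5,26)→(13,23.5)  cross = 18.5·23.5 − 13·26 = 96.7500; (r_i+r_j)·cross = 31.5·96.7500 = 3047.6250
Σcross = 53.7500 → A = |Σcross|/2 = 26.8750 mm²
Σ(r_i+r_j)·cross = 2732.1250 → first moment M = |Σ|/6 = 455.3542
R_c = M/A = 455.3542/26.8750 = 16.9434 mm
θ = 127° = 2.216568 rad
V = θ·R_c·A = 2.216568·16.9434·26.8750 = 1009.324 mm³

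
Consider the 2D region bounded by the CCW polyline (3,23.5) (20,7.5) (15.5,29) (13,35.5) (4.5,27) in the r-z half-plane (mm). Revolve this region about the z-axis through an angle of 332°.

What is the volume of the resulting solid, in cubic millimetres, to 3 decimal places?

Profile (r,z), 5 vertices: (3,23.5) (20,7.5) (15.5,29) (13,35.5) (4.5,27)
edge 0: (3,23.5)→(20,7.5)  cross = 3·7.5 − 20·23.5 = -447.5000; (r_i+r_j)·cross = 23·-447.5000 = -10292.5000
edge 1: (20,7.5)→(15.5,29)  cross = 20·29 − 15.5·7.5 = 463.7500; (r_i+r_j)·cross = 35.5·463.7500 = 16463.1250
edge 2: (15.5,29)→(13,35.5)  cross = 15.5·35.5 − 13·29 = 173.2500; (r_i+r_j)·cross = 28.5·173.2500 = 4937.6250
edge 3: (13,35.5)→(4.5,27)  cross = 13·27 − 4.5·35.5 = 191.2500; (r_i+r_j)·cross = 17.5·191.2500 = 3346.8750
edge 4: (4.5,27)→(3,23.5)  cross = 4.5·23.5 − 3·27 = 24.7500; (r_i+r_j)·cross = 7.5·24.7500 = 185.6250
Σcross = 405.5000 → A = |Σcross|/2 = 202.7500 mm²
Σ(r_i+r_j)·cross = 14640.7500 → first moment M = |Σ|/6 = 2440.1250
R_c = M/A = 2440.1250/202.7500 = 12.0351 mm
θ = 332° = 5.794493 rad
V = θ·R_c·A = 5.794493·12.0351·202.7500 = 14139.288 mm³

Volume = 14139.288 mm³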